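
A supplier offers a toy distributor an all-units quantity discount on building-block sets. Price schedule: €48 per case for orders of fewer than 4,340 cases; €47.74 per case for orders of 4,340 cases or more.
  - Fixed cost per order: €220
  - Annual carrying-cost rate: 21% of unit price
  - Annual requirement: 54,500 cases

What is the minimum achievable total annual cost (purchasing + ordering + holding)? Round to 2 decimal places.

€2,626,347.79

H₁ = 21%×€48 = €10.0800;  H₂ = 21%×€47.74 = €10.0254
EOQ₁ = √(2×54,500×220/10.0800) = 1,542.39  (< 4,340, feasible at tier 1)
EOQ₂ = √(2×54,500×220/10.0254) = 1,546.58  (< 4,340 → use Q = 4,340 at tier-2 price)
TC(tier 1 (EOQ₁), Q≈1,542.4) = €2,631,547.30
TC(tier 2, Q≈4,340.0) = €2,626,347.79
Minimum at tier 2: €2,626,347.79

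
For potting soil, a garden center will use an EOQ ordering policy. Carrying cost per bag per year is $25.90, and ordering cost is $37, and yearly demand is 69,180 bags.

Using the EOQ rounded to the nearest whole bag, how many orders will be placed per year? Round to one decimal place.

155.5 orders per year

EOQ = √(2DS/H) = √(2 × 69,180 × 37 / 25.9)
    = √(197,657.14) ≈ 444.59 → Q = 445
Orders per year = D/Q = 69,180 / 445 = 155.461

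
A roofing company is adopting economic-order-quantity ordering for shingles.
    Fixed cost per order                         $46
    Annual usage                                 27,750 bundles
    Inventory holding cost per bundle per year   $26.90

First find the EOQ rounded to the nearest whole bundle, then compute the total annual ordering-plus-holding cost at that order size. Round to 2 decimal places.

EOQ = √(2DS/H) = √(2 × 27,750 × 46 / 26.9)
    = √(94,907.06) ≈ 308.07 → Q = 308 bundles
Orders/yr = 27,750/308 = 90.097; ordering cost = 90.097 × $46 = $4,144.48
Average inventory = 308/2 = 154; holding cost = 154 × $26.9 = $4,142.60
Total = $4,144.48 + $4,142.60 = $8,287.08

$8,287.08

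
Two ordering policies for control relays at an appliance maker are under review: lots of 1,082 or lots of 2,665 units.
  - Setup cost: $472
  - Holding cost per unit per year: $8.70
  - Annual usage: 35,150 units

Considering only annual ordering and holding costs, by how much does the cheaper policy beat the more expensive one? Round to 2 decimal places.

$2,221.97

For each Q, cost = (D/Q)·S + (Q/2)·H.
TC(1,082) = (35,150/1,082)×472 + (1,082/2)×8.7 = $20,040.16
TC(2,665) = (35,150/2,665)×472 + (2,665/2)×8.7 = $17,818.19
|ΔTC| = |$20,040.16 − $17,818.19| = $2,221.97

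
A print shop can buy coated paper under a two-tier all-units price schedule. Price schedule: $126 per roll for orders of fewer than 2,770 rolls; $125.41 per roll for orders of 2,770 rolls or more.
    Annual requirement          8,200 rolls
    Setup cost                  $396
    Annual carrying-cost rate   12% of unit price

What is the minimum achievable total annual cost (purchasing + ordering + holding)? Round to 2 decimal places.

$1,043,109.36

H₁ = 12%×$126 = $15.1200;  H₂ = 12%×$125.41 = $15.0492
EOQ₁ = √(2×8,200×396/15.1200) = 655.38  (< 2,770, feasible at tier 1)
EOQ₂ = √(2×8,200×396/15.0492) = 656.92  (< 2,770 → use Q = 2,770 at tier-2 price)
TC(tier 1 (EOQ₁), Q≈655.4) = $1,043,109.36
TC(tier 2, Q≈2,770.0) = $1,050,377.42
Minimum at tier 1 (EOQ₁): $1,043,109.36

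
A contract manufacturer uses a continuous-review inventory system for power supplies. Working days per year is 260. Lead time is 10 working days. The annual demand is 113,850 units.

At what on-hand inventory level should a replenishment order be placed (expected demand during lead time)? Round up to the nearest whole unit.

4,379 units

Daily demand d = 113,850 / 260 = 437.885 units/day
Demand during lead time = 437.885 × 10 = 4,378.85
Reorder point = 4,378.85 → round up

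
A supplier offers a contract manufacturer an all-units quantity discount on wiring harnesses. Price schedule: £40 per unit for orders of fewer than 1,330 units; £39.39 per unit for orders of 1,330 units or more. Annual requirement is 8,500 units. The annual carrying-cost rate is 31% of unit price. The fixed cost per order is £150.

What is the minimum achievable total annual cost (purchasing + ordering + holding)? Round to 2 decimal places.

£343,893.90

H₁ = 31%×£40 = £12.4000;  H₂ = 31%×£39.39 = £12.2109
EOQ₁ = √(2×8,500×150/12.4000) = 453.48  (< 1,330, feasible at tier 1)
EOQ₂ = √(2×8,500×150/12.2109) = 456.98  (< 1,330 → use Q = 1,330 at tier-2 price)
TC(tier 1 (EOQ₁), Q≈453.5) = £345,623.17
TC(tier 2, Q≈1,330.0) = £343,893.90
Minimum at tier 2: £343,893.90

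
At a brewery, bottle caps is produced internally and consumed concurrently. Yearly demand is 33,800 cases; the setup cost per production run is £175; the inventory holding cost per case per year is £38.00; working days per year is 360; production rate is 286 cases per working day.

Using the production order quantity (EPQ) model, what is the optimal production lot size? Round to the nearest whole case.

681 cases

Daily demand d = 33,800/360 = 93.889; p = 286; 1 − d/p = 0.67172
EPQ = √(2DS / (H(1 − d/p)))
    = √(2 × 33,800 × 175 / (38 × 0.67172)) ≈ 680.78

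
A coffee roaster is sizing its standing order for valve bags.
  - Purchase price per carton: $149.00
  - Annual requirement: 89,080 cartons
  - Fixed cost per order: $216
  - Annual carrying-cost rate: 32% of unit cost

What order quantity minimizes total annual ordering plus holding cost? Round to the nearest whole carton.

Carrying cost H = $149 × 32% = $47.6800/carton/yr
EOQ = √(2DS/H) = √(2 × 89,080 × 216 / 47.68)
    = √(807,100.67) ≈ 898.39

898 cartons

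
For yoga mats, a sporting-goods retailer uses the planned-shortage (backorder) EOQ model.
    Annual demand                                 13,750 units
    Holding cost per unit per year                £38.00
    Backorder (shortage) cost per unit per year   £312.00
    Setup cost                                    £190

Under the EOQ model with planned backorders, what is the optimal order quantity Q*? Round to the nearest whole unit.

Q* = √(2DS/H) · √((H + b)/b)
   = √(2 × 13,750 × 190 / 38) · √((38 + 312) / 312)
   = 370.810 × 1.0591 ≈ 392.74

393 units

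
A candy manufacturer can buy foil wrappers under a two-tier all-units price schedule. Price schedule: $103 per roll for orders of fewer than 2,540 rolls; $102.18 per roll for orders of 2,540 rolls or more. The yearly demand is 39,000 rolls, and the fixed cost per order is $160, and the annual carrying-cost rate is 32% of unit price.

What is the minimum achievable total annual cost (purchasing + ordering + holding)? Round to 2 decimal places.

$4,029,002.64

H₁ = 32%×$103 = $32.9600;  H₂ = 32%×$102.18 = $32.6976
EOQ₁ = √(2×39,000×160/32.9600) = 615.34  (< 2,540, feasible at tier 1)
EOQ₂ = √(2×39,000×160/32.6976) = 617.80  (< 2,540 → use Q = 2,540 at tier-2 price)
TC(tier 1 (EOQ₁), Q≈615.3) = $4,037,281.54
TC(tier 2, Q≈2,540.0) = $4,029,002.64
Minimum at tier 2: $4,029,002.64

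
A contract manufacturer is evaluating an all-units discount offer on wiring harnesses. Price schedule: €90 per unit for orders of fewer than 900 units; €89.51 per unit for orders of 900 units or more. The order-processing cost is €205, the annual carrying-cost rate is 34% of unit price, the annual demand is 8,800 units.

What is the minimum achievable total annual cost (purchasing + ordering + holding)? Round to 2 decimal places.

€802,507.37

H₁ = 34%×€90 = €30.6000;  H₂ = 34%×€89.51 = €30.4334
EOQ₁ = √(2×8,800×205/30.6000) = 343.38  (< 900, feasible at tier 1)
EOQ₂ = √(2×8,800×205/30.4334) = 344.32  (< 900 → use Q = 900 at tier-2 price)
TC(tier 1 (EOQ₁), Q≈343.4) = €802,507.37
TC(tier 2, Q≈900.0) = €803,387.47
Minimum at tier 1 (EOQ₁): €802,507.37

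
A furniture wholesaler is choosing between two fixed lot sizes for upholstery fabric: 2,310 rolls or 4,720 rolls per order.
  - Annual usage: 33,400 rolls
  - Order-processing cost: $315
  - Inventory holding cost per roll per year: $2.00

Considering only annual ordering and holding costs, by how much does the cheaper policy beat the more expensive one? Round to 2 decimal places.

For each Q, cost = (D/Q)·S + (Q/2)·H.
TC(2,310) = (33,400/2,310)×315 + (2,310/2)×2 = $6,864.55
TC(4,720) = (33,400/4,720)×315 + (4,720/2)×2 = $6,949.03
Lots of 2,310 are cheaper by $84.48.

$84.48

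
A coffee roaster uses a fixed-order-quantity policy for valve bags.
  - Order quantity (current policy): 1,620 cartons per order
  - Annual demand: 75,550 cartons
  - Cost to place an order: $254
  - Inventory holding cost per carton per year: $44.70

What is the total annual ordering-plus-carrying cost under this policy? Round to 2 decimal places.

$48,052.49

Ordering: D/Q × S = 75,550/1,620 × $254 = $11,845.49
Holding:  Q/2 × H = 1,620/2 × $44.7 = $36,207.00
Total = $11,845.49 + $36,207.00 = $48,052.49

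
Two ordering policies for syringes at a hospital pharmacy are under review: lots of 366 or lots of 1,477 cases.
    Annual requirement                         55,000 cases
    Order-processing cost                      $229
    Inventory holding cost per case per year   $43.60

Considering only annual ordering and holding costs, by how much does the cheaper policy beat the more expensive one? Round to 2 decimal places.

For each Q, cost = (D/Q)·S + (Q/2)·H.
TC(366) = (55,000/366)×229 + (366/2)×43.6 = $42,391.37
TC(1,477) = (55,000/1,477)×229 + (1,477/2)×43.6 = $40,726.02
Cheaper: Q = 1,477.  Difference = $1,665.35

$1,665.35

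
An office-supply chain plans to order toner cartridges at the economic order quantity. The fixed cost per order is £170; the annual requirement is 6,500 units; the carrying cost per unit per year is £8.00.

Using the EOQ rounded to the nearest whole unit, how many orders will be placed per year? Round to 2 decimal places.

12.36 orders per year

2DS/H = 2·6,500·170/8 = 276,250.00
EOQ = √276,250.00 ≈ 525.59 → Q = 526
Orders per year = D/Q = 6,500 / 526 = 12.357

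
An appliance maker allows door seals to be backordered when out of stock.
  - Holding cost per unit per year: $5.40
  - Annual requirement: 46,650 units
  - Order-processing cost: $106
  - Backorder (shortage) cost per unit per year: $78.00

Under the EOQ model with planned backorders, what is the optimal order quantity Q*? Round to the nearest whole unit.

1,399 units

Q* = √(2DS/H) · √((H + b)/b)
   = √(2 × 46,650 × 106 / 5.4) · √((5.4 + 78) / 78)
   = 1,353.309 × 1.0340 ≈ 1,399.37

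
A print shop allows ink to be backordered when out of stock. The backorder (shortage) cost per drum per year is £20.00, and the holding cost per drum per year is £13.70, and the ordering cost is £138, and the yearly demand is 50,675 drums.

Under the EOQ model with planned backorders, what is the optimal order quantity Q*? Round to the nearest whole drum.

Basic EOQ = √(2·50,675·138/13.7) = 1,010.395
Backorder adjustment √((H+b)/b) = √((13.7+20)/20) = 1.2981
Q* = 1,010.395 × 1.2981 ≈ 1,311.57

1,312 drums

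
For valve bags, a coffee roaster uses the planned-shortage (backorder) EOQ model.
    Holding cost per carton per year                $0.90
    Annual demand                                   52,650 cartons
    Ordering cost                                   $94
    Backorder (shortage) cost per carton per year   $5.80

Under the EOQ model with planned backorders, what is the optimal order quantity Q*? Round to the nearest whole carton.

3,564 cartons

Q* = √(2DS/H) · √((H + b)/b)
   = √(2 × 52,650 × 94 / 0.9) · √((0.9 + 5.8) / 5.8)
   = 3,316.323 × 1.0748 ≈ 3,564.35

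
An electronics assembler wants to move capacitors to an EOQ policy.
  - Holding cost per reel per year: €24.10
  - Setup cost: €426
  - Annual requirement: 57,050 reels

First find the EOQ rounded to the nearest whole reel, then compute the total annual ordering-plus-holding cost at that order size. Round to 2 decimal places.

€34,226.00

Q* = √(2·D·S / H) = √(2·57,050·426 / 24.1) = √2,016,871.4 ≈ 1,420.17 → Q = 1,420 reels
Ordering: D/Q × S = 57,050/1,420 × €426 = €17,115.00
Holding:  Q/2 × H = 1,420/2 × €24.1 = €17,111.00
Total = €17,115.00 + €17,111.00 = €34,226.00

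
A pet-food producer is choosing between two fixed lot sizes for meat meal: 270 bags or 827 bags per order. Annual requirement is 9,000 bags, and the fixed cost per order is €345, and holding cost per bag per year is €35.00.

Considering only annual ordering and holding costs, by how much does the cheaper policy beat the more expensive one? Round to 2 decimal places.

€2,002.03

For each Q, cost = (D/Q)·S + (Q/2)·H.
TC(270) = (9,000/270)×345 + (270/2)×35 = €16,225.00
TC(827) = (9,000/827)×345 + (827/2)×35 = €18,227.03
Lots of 270 are cheaper by €2,002.03.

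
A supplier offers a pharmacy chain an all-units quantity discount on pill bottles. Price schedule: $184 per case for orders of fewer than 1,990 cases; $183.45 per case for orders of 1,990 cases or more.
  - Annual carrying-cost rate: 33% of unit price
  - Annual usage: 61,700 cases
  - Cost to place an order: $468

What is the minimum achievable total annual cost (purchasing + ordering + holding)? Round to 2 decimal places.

$11,393,611.16

H₁ = 33%×$184 = $60.7200;  H₂ = 33%×$183.45 = $60.5385
EOQ₁ = √(2×61,700×468/60.7200) = 975.25  (< 1,990, feasible at tier 1)
EOQ₂ = √(2×61,700×468/60.5385) = 976.71  (< 1,990 → use Q = 1,990 at tier-2 price)
TC(tier 1 (EOQ₁), Q≈975.2) = $11,412,017.00
TC(tier 2, Q≈1,990.0) = $11,393,611.16
Minimum at tier 2: $11,393,611.16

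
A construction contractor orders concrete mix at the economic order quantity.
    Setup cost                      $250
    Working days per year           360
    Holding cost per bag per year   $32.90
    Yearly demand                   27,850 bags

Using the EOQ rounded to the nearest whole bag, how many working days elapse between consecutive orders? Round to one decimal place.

2DS/H = 2·27,850·250/32.9 = 423,252.28
EOQ = √423,252.28 ≈ 650.58 → Q = 651 bags
T = Q/D × 360 days = 651/27,850 × 360 = 8.415 days

8.4 days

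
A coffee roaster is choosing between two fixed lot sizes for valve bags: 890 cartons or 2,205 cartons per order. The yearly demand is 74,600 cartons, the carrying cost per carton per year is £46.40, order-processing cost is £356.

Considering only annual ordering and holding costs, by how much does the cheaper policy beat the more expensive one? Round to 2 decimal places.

TC(Q) = (D/Q)S + (Q/2)H
TC(890) = (74,600/890)×356 + (890/2)×46.4 = £50,488.00
TC(2,205) = (74,600/2,205)×356 + (2,205/2)×46.4 = £63,200.26
Cheaper: Q = 890.  Difference = £12,712.26

£12,712.26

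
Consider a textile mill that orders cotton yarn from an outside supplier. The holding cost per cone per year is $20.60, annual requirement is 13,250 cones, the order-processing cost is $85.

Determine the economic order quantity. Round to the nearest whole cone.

EOQ = √(2DS/H) = √(2 × 13,250 × 85 / 20.6)
    = √(109,344.66) ≈ 330.67

331 cones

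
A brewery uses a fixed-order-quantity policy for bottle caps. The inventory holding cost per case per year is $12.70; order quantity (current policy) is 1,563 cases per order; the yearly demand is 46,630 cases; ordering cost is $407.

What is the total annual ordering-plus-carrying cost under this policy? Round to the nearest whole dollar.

$22,067

Annual ordering cost = (D/Q)·S = (46,630/1,563) × 407 = $12,142.30
Annual holding cost  = (Q/2)·H = (1,563/2) × 12.7 = $9,925.05
Total = $12,142.30 + $9,925.05 = $22,067.35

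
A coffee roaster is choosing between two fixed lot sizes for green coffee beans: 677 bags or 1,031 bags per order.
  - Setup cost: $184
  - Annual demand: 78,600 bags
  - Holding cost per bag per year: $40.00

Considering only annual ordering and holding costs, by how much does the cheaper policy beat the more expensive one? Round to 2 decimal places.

$254.94

TC(Q) = (D/Q)S + (Q/2)H
TC(677) = (78,600/677)×184 + (677/2)×40 = $34,902.48
TC(1,031) = (78,600/1,031)×184 + (1,031/2)×40 = $34,647.55
Lots of 1,031 are cheaper by $254.94.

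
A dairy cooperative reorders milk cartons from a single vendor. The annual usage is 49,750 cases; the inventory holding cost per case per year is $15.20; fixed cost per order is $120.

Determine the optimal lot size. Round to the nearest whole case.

886 cases

Optimal lot size Q* = (2 × 49,750 × $120 / $15.2)^½ ≈ 886.30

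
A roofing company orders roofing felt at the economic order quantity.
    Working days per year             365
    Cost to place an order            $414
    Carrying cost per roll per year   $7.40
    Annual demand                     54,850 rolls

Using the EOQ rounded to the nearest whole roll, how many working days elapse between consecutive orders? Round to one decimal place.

16.5 days

Optimal lot size Q* = (2 × 54,850 × $414 / $7.4)^½ ≈ 2,477.35 → Q = 2,477 rolls
Days between orders = 365 / (D/Q) = 365 / 22.144 ≈ 16.483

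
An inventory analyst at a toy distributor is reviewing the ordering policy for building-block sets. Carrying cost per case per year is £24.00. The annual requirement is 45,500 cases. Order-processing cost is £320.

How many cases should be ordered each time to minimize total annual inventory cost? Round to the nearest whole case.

2DS/H = 2·45,500·320/24 = 1,213,333.33
EOQ = √1,213,333.33 ≈ 1,101.51

1,102 cases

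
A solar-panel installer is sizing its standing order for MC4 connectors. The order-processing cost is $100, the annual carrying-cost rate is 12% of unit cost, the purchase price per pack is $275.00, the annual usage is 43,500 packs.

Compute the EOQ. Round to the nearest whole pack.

H = i·C = 0.12 × $275 = $33.0000 per pack-year
Optimal lot size Q* = (2 × 43,500 × $100 / $33)^½ ≈ 513.46

513 packs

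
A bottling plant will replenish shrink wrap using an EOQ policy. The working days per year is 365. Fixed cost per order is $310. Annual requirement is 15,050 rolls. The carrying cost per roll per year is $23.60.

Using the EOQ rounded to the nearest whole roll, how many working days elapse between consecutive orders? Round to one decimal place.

15.3 days

Q* = √(2·D·S / H) = √(2·15,050·310 / 23.6) = √395,381.4 ≈ 628.79 → Q = 629 rolls
T = Q/D × 365 days = 629/15,050 × 365 = 15.255 days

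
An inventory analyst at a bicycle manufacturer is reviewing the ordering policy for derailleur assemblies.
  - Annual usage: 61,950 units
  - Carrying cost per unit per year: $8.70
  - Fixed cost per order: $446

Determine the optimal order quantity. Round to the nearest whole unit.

Optimal lot size Q* = (2 × 61,950 × $446 / $8.7)^½ ≈ 2,520.25

2,520 units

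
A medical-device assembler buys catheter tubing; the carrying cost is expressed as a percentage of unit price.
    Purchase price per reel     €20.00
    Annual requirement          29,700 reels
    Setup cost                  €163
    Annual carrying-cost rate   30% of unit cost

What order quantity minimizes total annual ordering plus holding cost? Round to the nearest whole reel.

1,270 reels

Carrying cost H = €20 × 30% = €6.0000/reel/yr
Optimal lot size Q* = (2 × 29,700 × €163 / €6)^½ ≈ 1,270.31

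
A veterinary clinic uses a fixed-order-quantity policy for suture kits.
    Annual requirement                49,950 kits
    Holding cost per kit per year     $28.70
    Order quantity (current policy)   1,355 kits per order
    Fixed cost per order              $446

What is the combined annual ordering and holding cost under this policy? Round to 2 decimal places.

Ordering: D/Q × S = 49,950/1,355 × $446 = $16,441.11
Holding:  Q/2 × H = 1,355/2 × $28.7 = $19,444.25
Total = $16,441.11 + $19,444.25 = $35,885.36

$35,885.36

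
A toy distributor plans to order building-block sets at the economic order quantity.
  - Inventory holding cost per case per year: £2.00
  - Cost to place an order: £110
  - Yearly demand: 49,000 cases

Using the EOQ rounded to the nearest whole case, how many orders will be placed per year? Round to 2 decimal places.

21.10 orders per year

EOQ = √(2DS/H) = √(2 × 49,000 × 110 / 2)
    = √(5,390,000.00) ≈ 2,321.64 → Q = 2,322
N = D/Q = 49,000/2,322 ≈ 21.102 orders/yr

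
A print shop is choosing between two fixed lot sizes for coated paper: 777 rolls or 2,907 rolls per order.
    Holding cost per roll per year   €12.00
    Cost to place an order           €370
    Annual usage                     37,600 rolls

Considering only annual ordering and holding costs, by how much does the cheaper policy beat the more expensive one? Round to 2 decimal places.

€339.07

For each Q, cost = (D/Q)·S + (Q/2)·H.
TC(777) = (37,600/777)×370 + (777/2)×12 = €22,566.76
TC(2,907) = (37,600/2,907)×370 + (2,907/2)×12 = €22,227.69
Lots of 2,907 are cheaper by €339.07.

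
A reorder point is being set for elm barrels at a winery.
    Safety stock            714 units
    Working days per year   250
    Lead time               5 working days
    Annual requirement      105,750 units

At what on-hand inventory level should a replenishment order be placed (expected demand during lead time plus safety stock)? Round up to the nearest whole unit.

2,829 units

Daily demand d = 105,750 / 250 = 423.000 units/day
Demand during lead time = 423.000 × 5 = 2,115.00
Reorder point = 2,115.00 + 714 = 2,829.00 → round up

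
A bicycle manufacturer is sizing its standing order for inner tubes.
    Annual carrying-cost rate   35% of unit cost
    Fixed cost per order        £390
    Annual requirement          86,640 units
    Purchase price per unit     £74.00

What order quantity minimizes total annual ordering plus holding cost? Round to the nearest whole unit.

Holding cost per unit per year: H = 35% × £74 = £25.9000
Q* = √(2·D·S / H) = √(2·86,640·390 / 25.9) = √2,609,235.5 ≈ 1,615.31

1,615 units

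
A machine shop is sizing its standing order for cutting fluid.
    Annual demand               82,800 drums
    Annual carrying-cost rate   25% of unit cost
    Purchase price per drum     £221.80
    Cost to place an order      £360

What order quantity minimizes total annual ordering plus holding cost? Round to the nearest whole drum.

1,037 drums

Carrying cost H = £221.8 × 25% = £55.4500/drum/yr
Q* = √(2·D·S / H) = √(2·82,800·360 / 55.45) = √1,075,130.7 ≈ 1,036.89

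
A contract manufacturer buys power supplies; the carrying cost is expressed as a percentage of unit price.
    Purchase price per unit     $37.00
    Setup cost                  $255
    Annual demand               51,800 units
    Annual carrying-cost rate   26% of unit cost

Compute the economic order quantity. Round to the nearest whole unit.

1,657 units

H = i·C = 0.26 × $37 = $9.6200 per unit-year
Optimal lot size Q* = (2 × 51,800 × $255 / $9.62)^½ ≈ 1,657.15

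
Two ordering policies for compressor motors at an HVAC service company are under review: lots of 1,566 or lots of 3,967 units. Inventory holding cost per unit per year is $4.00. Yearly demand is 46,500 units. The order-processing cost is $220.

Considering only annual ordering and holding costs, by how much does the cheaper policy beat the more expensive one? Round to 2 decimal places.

$848.21

Annual cost at Q: ordering D·S/Q plus holding Q·H/2.
TC(1,566) = (46,500/1,566)×220 + (1,566/2)×4 = $9,664.57
TC(3,967) = (46,500/3,967)×220 + (3,967/2)×4 = $10,512.77
Lots of 1,566 are cheaper by $848.21.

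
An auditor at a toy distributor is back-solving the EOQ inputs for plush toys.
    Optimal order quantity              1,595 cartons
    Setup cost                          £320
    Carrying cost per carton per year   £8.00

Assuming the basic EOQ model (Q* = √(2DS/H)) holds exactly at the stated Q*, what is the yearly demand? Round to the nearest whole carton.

Since Q* = (2DS/H)^½, squaring gives Q*²·H = 2DS.
D = Q²H / (2S) = 1,595² × 8 / (2 × 320) = 31,800.31

31,800 cartons per year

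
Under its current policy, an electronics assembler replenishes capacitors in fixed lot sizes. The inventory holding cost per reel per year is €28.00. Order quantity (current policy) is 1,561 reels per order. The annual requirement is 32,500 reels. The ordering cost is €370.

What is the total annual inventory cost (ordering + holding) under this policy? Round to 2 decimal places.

Annual ordering cost = (D/Q)·S = (32,500/1,561) × 370 = €7,703.40
Annual holding cost  = (Q/2)·H = (1,561/2) × 28 = €21,854.00
Total = €7,703.40 + €21,854.00 = €29,557.40

€29,557.40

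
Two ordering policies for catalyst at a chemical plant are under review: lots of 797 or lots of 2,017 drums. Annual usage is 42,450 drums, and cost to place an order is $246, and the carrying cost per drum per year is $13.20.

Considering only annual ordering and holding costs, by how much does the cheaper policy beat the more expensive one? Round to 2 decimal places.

Annual cost at Q: ordering D·S/Q plus holding Q·H/2.
TC(797) = (42,450/797)×246 + (797/2)×13.2 = $18,362.71
TC(2,017) = (42,450/2,017)×246 + (2,017/2)×13.2 = $18,489.54
Lots of 797 are cheaper by $126.83.

$126.83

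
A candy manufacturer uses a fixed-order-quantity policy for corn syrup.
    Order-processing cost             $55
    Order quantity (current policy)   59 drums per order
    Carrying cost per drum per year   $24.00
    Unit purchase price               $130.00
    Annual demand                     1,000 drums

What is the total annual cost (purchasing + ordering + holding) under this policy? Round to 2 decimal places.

$131,640.20

Annual ordering cost = (D/Q)·S = (1,000/59) × 55 = $932.20
Annual holding cost  = (Q/2)·H = (59/2) × 24 = $708.00
Purchase cost = D·C = 1,000 × 130 = $130,000.00
Total = $932.20 + $708.00 + $130,000.00 = $131,640.20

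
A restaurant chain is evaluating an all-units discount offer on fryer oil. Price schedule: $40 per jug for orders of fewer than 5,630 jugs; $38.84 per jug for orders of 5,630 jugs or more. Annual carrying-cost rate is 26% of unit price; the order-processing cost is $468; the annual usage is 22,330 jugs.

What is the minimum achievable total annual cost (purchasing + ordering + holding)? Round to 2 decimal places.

$897,580.40

H₁ = 26%×$40 = $10.4000;  H₂ = 26%×$38.84 = $10.0984
EOQ₁ = √(2×22,330×468/10.4000) = 1,417.64  (< 5,630, feasible at tier 1)
EOQ₂ = √(2×22,330×468/10.0984) = 1,438.65  (< 5,630 → use Q = 5,630 at tier-2 price)
TC(tier 1 (EOQ₁), Q≈1,417.6) = $907,943.44
TC(tier 2, Q≈5,630.0) = $897,580.40
Minimum at tier 2: $897,580.40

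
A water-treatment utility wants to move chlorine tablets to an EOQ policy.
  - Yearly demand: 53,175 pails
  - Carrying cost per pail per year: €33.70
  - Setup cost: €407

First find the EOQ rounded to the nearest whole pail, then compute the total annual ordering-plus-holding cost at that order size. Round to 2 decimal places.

€38,192.75

EOQ = √(2DS/H) = √(2 × 53,175 × 407 / 33.7)
    = √(1,284,405.04) ≈ 1,133.32 → Q = 1,133 pails
Orders/yr = 53,175/1,133 = 46.933; ordering cost = 46.933 × €407 = €19,101.70
Average inventory = 1,133/2 = 566.5; holding cost = 566.5 × €33.7 = €19,091.05
Total = €19,101.70 + €19,091.05 = €38,192.75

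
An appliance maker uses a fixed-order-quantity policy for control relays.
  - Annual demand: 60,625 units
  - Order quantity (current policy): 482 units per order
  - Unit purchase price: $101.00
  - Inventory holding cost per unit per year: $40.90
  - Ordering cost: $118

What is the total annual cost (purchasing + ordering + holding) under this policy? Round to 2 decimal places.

Orders/yr = 60,625/482 = 125.778; ordering cost = 125.778 × $118 = $14,841.80
Average inventory = 482/2 = 241; holding cost = 241 × $40.9 = $9,856.90
Purchase cost = D·C = 60,625 × 101 = $6,123,125.00
Total = $14,841.80 + $9,856.90 + $6,123,125.00 = $6,147,823.70

$6,147,823.70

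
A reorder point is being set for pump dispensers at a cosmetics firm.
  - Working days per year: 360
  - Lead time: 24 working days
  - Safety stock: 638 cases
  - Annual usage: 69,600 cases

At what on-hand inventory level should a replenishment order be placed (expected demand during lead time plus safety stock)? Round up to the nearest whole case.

5,278 cases

Daily demand d = 69,600 / 360 = 193.333 cases/day
Demand during lead time = 193.333 × 24 = 4,640.00
Reorder point = 4,640.00 + 638 = 5,278.00 → round up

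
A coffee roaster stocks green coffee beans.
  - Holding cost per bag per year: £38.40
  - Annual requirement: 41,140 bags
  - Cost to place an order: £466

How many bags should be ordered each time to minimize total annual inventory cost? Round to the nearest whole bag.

999 bags

Q* = √(2·D·S / H) = √(2·41,140·466 / 38.4) = √998,502.1 ≈ 999.25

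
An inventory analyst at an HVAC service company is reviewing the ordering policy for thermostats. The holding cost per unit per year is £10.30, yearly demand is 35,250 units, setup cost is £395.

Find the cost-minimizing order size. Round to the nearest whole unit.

1,644 units

2DS/H = 2·35,250·395/10.3 = 2,703,640.78
EOQ = √2,703,640.78 ≈ 1,644.28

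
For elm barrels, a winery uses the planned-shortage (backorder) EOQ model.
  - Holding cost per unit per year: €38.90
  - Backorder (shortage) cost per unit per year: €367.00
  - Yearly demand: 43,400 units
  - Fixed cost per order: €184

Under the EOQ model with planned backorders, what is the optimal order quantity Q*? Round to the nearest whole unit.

Basic EOQ = √(2·43,400·184/38.9) = 640.758
Backorder adjustment √((H+b)/b) = √((38.9+367)/367) = 1.0517
Q* = 640.758 × 1.0517 ≈ 673.86

674 units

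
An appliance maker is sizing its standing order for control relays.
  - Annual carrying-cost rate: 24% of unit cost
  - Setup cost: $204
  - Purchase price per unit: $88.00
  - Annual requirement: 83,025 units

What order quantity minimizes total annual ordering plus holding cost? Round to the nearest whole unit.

Holding cost per unit per year: H = 24% × $88 = $21.1200
EOQ = √(2DS/H) = √(2 × 83,025 × 204 / 21.12)
    = √(1,603,892.05) ≈ 1,266.45

1,266 units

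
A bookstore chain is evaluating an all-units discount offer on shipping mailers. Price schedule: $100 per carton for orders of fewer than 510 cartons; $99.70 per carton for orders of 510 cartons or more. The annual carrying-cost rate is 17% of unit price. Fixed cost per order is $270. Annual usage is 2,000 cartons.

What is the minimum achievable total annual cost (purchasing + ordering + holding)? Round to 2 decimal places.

$204,284.86

H₁ = 17%×$100 = $17.0000;  H₂ = 17%×$99.70 = $16.9490
EOQ₁ = √(2×2,000×270/17.0000) = 252.05  (< 510, feasible at tier 1)
EOQ₂ = √(2×2,000×270/16.9490) = 252.43  (< 510 → use Q = 510 at tier-2 price)
TC(tier 1 (EOQ₁), Q≈252.1) = $204,284.86
TC(tier 2, Q≈510.0) = $204,780.82
Minimum at tier 1 (EOQ₁): $204,284.86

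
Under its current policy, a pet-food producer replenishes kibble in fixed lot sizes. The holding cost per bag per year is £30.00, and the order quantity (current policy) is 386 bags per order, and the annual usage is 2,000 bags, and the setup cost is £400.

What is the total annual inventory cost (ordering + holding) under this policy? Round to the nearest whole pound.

£7,863

Orders/yr = 2,000/386 = 5.181; ordering cost = 5.181 × £400 = £2,072.54
Average inventory = 386/2 = 193; holding cost = 193 × £30 = £5,790.00
Total = £2,072.54 + £5,790.00 = £7,862.54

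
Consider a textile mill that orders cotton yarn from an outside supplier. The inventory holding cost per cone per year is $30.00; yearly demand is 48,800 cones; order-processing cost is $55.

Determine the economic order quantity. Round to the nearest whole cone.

423 cones

2DS/H = 2·48,800·55/30 = 178,933.33
EOQ = √178,933.33 ≈ 423.01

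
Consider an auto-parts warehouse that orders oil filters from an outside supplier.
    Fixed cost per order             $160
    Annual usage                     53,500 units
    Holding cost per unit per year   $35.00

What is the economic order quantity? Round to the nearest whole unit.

699 units

EOQ = √(2DS/H) = √(2 × 53,500 × 160 / 35)
    = √(489,142.86) ≈ 699.39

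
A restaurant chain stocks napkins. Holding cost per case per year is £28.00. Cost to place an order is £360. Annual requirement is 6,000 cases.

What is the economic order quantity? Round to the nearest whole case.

Optimal lot size Q* = (2 × 6,000 × £360 / £28)^½ ≈ 392.79

393 cases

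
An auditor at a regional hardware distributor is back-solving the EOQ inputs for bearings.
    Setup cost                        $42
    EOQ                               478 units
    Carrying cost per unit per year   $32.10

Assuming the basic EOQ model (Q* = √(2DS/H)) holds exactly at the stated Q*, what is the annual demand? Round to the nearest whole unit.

87,314 units per year

Since Q* = (2DS/H)^½, squaring gives Q*²·H = 2DS.
D = Q²H / (2S) = 478² × 32.1 / (2 × 42) = 87,313.53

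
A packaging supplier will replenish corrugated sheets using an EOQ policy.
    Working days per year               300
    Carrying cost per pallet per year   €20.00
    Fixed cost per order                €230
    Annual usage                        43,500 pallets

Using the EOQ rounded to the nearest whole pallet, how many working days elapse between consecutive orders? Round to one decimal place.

2DS/H = 2·43,500·230/20 = 1,000,500.00
EOQ = √1,000,500.00 ≈ 1,000.25 → Q = 1,000 pallets
Cycle time = (working days × Q)/D = (300 × 1,000) / 43,500 = 6.897 days

6.9 days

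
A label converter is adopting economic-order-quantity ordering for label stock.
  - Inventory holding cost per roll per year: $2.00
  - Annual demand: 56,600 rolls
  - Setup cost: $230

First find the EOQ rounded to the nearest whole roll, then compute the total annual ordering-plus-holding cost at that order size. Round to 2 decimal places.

$7,216.09

Optimal lot size Q* = (2 × 56,600 × $230 / $2)^½ ≈ 3,608.05 → Q = 3,608 rolls
Annual ordering cost = (D/Q)·S = (56,600/3,608) × 230 = $3,608.09
Annual holding cost  = (Q/2)·H = (3,608/2) × 2 = $3,608.00
Total = $3,608.09 + $3,608.00 = $7,216.09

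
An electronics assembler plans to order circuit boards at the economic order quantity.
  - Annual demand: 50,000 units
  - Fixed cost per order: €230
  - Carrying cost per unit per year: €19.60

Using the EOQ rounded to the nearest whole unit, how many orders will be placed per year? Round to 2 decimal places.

46.17 orders per year

Optimal lot size Q* = (2 × 50,000 × €230 / €19.6)^½ ≈ 1,083.27 → Q = 1,083
N = D/Q = 50,000/1,083 ≈ 46.168 orders/yr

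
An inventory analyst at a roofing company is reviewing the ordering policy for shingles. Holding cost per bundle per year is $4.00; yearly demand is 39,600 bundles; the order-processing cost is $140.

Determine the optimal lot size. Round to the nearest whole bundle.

2DS/H = 2·39,600·140/4 = 2,772,000.00
EOQ = √2,772,000.00 ≈ 1,664.93

1,665 bundles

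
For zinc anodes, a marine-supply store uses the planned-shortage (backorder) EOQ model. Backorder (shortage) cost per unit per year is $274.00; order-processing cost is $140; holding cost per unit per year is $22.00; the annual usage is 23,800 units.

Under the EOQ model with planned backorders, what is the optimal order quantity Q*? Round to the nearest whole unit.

Q* = √(2DS/H) · √((H + b)/b)
   = √(2 × 23,800 × 140 / 22) · √((22 + 274) / 274)
   = 550.372 × 1.0394 ≈ 572.04

572 units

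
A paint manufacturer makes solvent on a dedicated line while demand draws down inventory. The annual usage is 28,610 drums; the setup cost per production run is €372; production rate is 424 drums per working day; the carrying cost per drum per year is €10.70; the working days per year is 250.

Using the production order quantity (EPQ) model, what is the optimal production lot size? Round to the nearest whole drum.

1,651 drums

d = 28,610/250 = 114.4400 drums/day;  effective holding cost H(1 − d/p) = 10.7·(1 − 114.4400/424) = 7.81201
Q* = √(2DS / H_eff) = √(2·28,610·372 / 7.81201) ≈ 1,650.68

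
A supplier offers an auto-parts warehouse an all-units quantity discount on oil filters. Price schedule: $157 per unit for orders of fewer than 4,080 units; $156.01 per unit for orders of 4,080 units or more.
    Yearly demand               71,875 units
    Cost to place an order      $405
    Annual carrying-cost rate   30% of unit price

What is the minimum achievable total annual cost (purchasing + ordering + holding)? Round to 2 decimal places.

H₁ = 30%×$157 = $47.1000;  H₂ = 30%×$156.01 = $46.8030
EOQ₁ = √(2×71,875×405/47.1000) = 1,111.79  (< 4,080, feasible at tier 1)
EOQ₂ = √(2×71,875×405/46.8030) = 1,115.31  (< 4,080 → use Q = 4,080 at tier-2 price)
TC(tier 1 (EOQ₁), Q≈1,111.8) = $11,336,740.09
TC(tier 2, Q≈4,080.0) = $11,315,831.52
Minimum at tier 2: $11,315,831.52

$11,315,831.52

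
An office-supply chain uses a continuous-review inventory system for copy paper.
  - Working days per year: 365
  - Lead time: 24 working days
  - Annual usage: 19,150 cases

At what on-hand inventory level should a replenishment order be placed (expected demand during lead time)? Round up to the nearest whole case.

Daily demand d = 19,150 / 365 = 52.466 cases/day
Demand during lead time = 52.466 × 24 = 1,259.18
Reorder point = 1,259.18 → round up

1,260 cases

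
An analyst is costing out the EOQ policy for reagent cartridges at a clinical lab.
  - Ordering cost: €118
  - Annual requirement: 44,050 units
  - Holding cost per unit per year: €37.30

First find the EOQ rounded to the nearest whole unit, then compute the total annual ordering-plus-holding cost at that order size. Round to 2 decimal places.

2DS/H = 2·44,050·118/37.3 = 278,707.77
EOQ = √278,707.77 ≈ 527.93 → Q = 528 units
Orders/yr = 44,050/528 = 83.428; ordering cost = 83.428 × €118 = €9,844.51
Average inventory = 528/2 = 264; holding cost = 264 × €37.3 = €9,847.20
Total = €9,844.51 + €9,847.20 = €19,691.71

€19,691.71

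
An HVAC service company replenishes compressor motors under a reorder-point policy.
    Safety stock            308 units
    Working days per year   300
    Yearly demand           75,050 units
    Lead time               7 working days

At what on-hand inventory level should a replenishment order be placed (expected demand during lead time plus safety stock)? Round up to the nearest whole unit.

2,060 units

Daily demand d = 75,050 / 300 = 250.167 units/day
Demand during lead time = 250.167 × 7 = 1,751.17
Reorder point = 1,751.17 + 308 = 2,059.17 → round up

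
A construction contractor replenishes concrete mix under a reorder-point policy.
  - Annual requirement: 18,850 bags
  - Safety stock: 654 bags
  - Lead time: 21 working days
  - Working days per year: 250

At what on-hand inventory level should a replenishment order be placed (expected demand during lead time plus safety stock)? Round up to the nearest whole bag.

Daily demand d = 18,850 / 250 = 75.400 bags/day
Demand during lead time = 75.400 × 21 = 1,583.40
Reorder point = 1,583.40 + 654 = 2,237.40 → round up

2,238 bags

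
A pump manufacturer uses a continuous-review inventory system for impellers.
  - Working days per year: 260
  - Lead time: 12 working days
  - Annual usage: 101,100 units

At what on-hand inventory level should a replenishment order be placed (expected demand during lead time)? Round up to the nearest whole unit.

Daily demand d = 101,100 / 260 = 388.846 units/day
Demand during lead time = 388.846 × 12 = 4,666.15
Reorder point = 4,666.15 → round up

4,667 units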